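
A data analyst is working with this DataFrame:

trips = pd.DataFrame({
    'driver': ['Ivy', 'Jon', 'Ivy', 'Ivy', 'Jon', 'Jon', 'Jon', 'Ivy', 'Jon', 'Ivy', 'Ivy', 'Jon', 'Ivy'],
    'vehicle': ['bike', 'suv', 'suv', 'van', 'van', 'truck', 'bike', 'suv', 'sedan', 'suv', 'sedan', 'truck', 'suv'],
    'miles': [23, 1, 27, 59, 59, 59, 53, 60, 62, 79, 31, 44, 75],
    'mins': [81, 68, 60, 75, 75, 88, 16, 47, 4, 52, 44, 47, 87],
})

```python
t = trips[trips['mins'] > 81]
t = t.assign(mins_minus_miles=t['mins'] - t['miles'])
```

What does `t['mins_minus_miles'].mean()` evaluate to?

filter rows where mins > 81:
   driver vehicle  miles  mins
5     Jon   truck     59    88
12    Ivy     suv     75    87
add column mins_minus_miles = t['mins'] - t['miles']:
   driver vehicle  miles  mins  mins_minus_miles
5     Jon   truck     59    88                29
12    Ivy     suv     75    87                12
The mean of column 'mins_minus_miles' is 20.5.

20.5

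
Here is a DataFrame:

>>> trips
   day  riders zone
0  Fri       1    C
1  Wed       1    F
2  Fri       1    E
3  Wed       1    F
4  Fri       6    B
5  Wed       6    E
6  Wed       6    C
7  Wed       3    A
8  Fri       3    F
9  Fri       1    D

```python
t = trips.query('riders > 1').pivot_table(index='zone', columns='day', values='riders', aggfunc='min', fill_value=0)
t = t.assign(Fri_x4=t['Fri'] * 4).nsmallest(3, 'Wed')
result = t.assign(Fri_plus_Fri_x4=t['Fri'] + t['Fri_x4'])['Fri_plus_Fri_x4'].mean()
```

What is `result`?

15.0

filter rows where riders > 1:
   day  riders zone
4  Fri       6    B
5  Wed       6    E
6  Wed       6    C
7  Wed       3    A
8  Fri       3    F
pivot: rows=zone, cols=day, min(riders):
day   Fri  Wed
zone          
A       0    3
B       6    0
C       0    6
E       0    6
F       3    0
add column Fri_x4 = t['Fri'] * 4:
day   Fri  Wed  Fri_x4
zone                  
A       0    3       0
B       6    0      24
C       0    6       0
E       0    6       0
F       3    0      12
take 3 rows with smallest Wed:
day   Fri  Wed  Fri_x4
zone                  
B       6    0      24
F       3    0      12
A       0    3       0
add column Fri_plus_Fri_x4 = t['Fri'] + t['Fri_x4']:
day   Fri  Wed  Fri_x4  Fri_plus_Fri_x4
zone                                   
B       6    0      24               30
F       3    0      12               15
A       0    3       0                0
So mean() = 15.0.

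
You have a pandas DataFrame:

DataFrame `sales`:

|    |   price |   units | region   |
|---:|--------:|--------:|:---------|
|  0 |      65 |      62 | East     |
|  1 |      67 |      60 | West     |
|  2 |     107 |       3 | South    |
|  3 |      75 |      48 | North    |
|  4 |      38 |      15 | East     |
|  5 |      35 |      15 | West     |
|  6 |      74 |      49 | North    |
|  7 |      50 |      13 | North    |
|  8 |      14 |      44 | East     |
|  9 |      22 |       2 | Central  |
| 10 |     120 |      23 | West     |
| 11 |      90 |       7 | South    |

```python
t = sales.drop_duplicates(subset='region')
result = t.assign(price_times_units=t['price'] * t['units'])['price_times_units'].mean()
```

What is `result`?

drop duplicate region (keep=first):
   price  units   region
0     65     62     East
1     67     60     West
2    107      3    South
3     75     48    North
9     22      2  Central
add column price_times_units = t['price'] * t['units']:
   price  units   region  price_times_units
0     65     62     East               4030
1     67     60     West               4020
2    107      3    South                321
3     75     48    North               3600
9     22      2  Central                 44
Reading off the mean of column 'price_times_units', we get 2403.0.

2403.0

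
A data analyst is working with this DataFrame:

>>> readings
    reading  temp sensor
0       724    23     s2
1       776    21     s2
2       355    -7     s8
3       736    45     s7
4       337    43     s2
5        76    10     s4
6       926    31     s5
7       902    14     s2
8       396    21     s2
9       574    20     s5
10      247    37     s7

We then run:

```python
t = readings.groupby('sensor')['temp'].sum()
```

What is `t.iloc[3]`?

82

group by sensor, sum of temp:
sensor
s2    122
s4     10
s5     51
s7     82
s8     -7
Name: temp, dtype: int64
Hence 82.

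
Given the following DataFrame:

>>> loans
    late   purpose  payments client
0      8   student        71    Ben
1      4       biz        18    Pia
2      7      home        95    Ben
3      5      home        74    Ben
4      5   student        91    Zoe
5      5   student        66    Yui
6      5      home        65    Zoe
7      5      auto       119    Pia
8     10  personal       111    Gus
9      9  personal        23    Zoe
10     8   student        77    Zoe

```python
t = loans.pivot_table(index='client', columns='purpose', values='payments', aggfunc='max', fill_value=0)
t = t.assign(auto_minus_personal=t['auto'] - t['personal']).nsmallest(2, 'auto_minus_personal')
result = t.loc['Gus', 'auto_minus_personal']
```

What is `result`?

pivot: rows=client, cols=purpose, max(payments):
purpose  auto  biz  home  personal  student
client                                     
Ben         0    0    95         0       71
Gus         0    0     0       111        0
Pia       119   18     0         0        0
Yui         0    0     0         0       66
Zoe         0    0    65        23       91
add column auto_minus_personal = t['auto'] - t['personal']:
purpose  auto  biz  home  personal  student  auto_minus_personal
client                                                          
Ben         0    0    95         0       71                    0
Gus         0    0     0       111        0                 -111
Pia       119   18     0         0        0                  119
Yui         0    0     0         0       66                    0
Zoe         0    0    65        23       91                  -23
take 2 rows with smallest auto_minus_personal:
purpose  auto  biz  home  personal  student  auto_minus_personal
client                                                          
Gus         0    0     0       111        0                 -111
Zoe         0    0    65        23       91                  -23

-111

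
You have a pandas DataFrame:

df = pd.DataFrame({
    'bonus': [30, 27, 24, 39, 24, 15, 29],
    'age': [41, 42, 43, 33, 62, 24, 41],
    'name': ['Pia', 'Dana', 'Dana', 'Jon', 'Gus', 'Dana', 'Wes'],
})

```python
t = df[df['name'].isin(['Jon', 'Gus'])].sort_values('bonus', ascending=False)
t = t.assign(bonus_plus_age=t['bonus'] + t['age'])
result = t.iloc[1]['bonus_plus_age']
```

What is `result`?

filter rows where name in ['Jon', 'Gus']:
   bonus  age name
3     39   33  Jon
4     24   62  Gus
sort by bonus descending:
   bonus  age name
3     39   33  Jon
4     24   62  Gus
add column bonus_plus_age = t['bonus'] + t['age']:
   bonus  age name  bonus_plus_age
3     39   33  Jon              72
4     24   62  Gus              86
So iloc[1]['bonus_plus_age'] = 86.

86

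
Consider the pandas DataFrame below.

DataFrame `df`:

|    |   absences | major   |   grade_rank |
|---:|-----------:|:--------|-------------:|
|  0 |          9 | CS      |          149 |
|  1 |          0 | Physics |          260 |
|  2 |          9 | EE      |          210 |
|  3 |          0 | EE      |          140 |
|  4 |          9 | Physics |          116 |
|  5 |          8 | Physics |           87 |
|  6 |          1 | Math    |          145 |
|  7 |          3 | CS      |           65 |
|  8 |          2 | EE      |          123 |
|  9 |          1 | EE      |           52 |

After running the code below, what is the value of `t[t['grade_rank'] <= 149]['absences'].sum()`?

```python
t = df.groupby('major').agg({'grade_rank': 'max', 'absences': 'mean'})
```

7.0

group by major: max(grade_rank), mean(absences):
         grade_rank  absences
major                        
CS              149  6.000000
EE              210  3.000000
Math            145  1.000000
Physics         260  5.666667
filter rows where grade_rank <= 149:
       grade_rank  absences
major                      
CS            149       6.0
Math          145       1.0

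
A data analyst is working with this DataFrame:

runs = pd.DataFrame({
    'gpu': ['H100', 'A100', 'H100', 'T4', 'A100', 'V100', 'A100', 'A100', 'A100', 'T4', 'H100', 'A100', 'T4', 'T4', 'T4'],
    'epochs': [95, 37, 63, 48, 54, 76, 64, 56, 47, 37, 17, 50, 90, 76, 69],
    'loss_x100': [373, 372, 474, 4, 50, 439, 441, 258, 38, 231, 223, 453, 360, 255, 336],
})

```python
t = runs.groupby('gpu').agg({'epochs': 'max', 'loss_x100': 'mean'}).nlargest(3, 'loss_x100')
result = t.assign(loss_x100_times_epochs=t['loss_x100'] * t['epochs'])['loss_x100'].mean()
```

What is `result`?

group by gpu: max(epochs), mean(loss_x100):
      epochs   loss_x100
gpu                     
A100      64  268.666667
H100      95  356.666667
T4        90  237.200000
V100      76  439.000000
take 3 rows with largest loss_x100:
      epochs   loss_x100
gpu                     
V100      76  439.000000
H100      95  356.666667
A100      64  268.666667
add column loss_x100_times_epochs = t['loss_x100'] * t['epochs']:
      epochs   loss_x100  loss_x100_times_epochs
gpu                                             
V100      76  439.000000            33364.000000
H100      95  356.666667            33883.333333
A100      64  268.666667            17194.666667
Reading off the mean of column 'loss_x100', we get 354.777777778.

354.777777778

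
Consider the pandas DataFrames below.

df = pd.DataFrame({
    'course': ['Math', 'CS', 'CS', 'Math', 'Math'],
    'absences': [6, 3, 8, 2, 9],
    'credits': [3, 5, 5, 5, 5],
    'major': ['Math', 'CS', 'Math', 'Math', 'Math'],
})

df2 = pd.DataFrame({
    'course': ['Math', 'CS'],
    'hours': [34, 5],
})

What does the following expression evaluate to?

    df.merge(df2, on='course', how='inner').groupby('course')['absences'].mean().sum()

merge on 'course' (how='inner') → 5 rows:
  course  absences  credits major  hours
0   Math         6        3  Math     34
1     CS         3        5    CS      5
2     CS         8        5  Math      5
3   Math         2        5  Math     34
4   Math         9        5  Math     34
group by course, mean of absences:
course
CS      5.500000
Math    5.666667
Name: absences, dtype: float64
Hence 11.1666666667.

11.1666666667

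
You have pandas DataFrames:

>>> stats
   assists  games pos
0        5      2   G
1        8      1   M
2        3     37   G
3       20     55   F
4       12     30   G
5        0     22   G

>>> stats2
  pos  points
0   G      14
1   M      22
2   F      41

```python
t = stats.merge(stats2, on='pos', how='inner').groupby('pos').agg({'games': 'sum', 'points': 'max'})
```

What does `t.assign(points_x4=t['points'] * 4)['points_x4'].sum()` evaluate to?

merge on 'pos' (how='inner') → 6 rows:
   assists  games pos  points
0        5      2   G      14
1        8      1   M      22
2        3     37   G      14
3       20     55   F      41
4       12     30   G      14
5        0     22   G      14
group by pos: sum(games), max(points):
     games  points
pos               
F       55      41
G       91      14
M        1      22
add column points_x4 = t['points'] * 4:
     games  points  points_x4
pos                          
F       55      41        164
G       91      14         56
M        1      22         88
Finally, sum of column 'points_x4' = 308.

308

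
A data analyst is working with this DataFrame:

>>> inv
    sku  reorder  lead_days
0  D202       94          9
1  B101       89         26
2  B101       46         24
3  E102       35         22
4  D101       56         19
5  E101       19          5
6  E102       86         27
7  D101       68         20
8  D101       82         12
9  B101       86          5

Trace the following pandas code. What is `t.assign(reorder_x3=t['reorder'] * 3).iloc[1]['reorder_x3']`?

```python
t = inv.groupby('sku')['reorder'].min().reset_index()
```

168

group by sku, min of reorder:
sku
B101    46
D101    56
D202    94
E101    19
E102    35
Name: reorder, dtype: int64
reset_index():
    sku  reorder
0  B101       46
1  D101       56
2  D202       94
3  E101       19
4  E102       35
add column reorder_x3 = t['reorder'] * 3:
    sku  reorder  reorder_x3
0  B101       46         138
1  D101       56         168
2  D202       94         282
3  E101       19          57
4  E102       35         105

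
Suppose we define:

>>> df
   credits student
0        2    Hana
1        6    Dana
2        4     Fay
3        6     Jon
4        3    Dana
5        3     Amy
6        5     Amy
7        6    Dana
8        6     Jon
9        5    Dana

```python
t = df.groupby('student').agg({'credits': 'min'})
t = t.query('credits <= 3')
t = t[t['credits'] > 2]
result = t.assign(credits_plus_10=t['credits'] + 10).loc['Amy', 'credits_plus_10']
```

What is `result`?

13

group by student, min of credits:
         credits
student         
Amy            3
Dana           3
Fay            4
Hana           2
Jon            6
filter rows where credits <= 3:
         credits
student         
Amy            3
Dana           3
Hana           2
filter rows where credits > 2:
         credits
student         
Amy            3
Dana           3
add column credits_plus_10 = t['credits'] + 10:
         credits  credits_plus_10
student                          
Amy            3               13
Dana           3               13
So loc['Amy', 'credits_plus_10'] = 13.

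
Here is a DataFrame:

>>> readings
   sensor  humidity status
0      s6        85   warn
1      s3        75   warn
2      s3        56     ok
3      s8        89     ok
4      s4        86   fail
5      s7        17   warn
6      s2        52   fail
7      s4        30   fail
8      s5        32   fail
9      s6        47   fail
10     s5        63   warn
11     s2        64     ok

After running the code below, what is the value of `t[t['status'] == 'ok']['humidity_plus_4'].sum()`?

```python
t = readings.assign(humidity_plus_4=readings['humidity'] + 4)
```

221

add column humidity_plus_4 = readings['humidity'] + 4:
   sensor  humidity status  humidity_plus_4
0      s6        85   warn               89
1      s3        75   warn               79
2      s3        56     ok               60
3      s8        89     ok               93
4      s4        86   fail               90
5      s7        17   warn               21
6      s2        52   fail               56
7      s4        30   fail               34
8      s5        32   fail               36
9      s6        47   fail               51
10     s5        63   warn               67
11     s2        64     ok               68
filter rows where status == 'ok':
   sensor  humidity status  humidity_plus_4
2      s3        56     ok               60
3      s8        89     ok               93
11     s2        64     ok               68
Finally, sum of column 'humidity_plus_4' = 221.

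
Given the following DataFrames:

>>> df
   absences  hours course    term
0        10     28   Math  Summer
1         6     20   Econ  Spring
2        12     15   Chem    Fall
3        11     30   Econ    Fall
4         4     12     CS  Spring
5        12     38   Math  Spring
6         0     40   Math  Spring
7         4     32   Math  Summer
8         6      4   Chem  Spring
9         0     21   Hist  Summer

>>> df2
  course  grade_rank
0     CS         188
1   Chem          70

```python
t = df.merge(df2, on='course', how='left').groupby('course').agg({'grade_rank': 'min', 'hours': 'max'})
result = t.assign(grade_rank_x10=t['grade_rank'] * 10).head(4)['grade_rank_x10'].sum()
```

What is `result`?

merge on 'course' (how='left') → 10 rows:
   absences  hours course    term  grade_rank
0        10     28   Math  Summer         NaN
1         6     20   Econ  Spring         NaN
2        12     15   Chem    Fall        70.0
3        11     30   Econ    Fall         NaN
4         4     12     CS  Spring       188.0
5        12     38   Math  Spring         NaN
6         0     40   Math  Spring         NaN
7         4     32   Math  Summer         NaN
8         6      4   Chem  Spring        70.0
9         0     21   Hist  Summer         NaN
group by course: min(grade_rank), max(hours):
        grade_rank  hours
course                   
CS           188.0     12
Chem          70.0     15
Econ           NaN     30
Hist           NaN     21
Math           NaN     40
add column grade_rank_x10 = t['grade_rank'] * 10:
        grade_rank  hours  grade_rank_x10
course                                   
CS           188.0     12          1880.0
Chem          70.0     15           700.0
Econ           NaN     30             NaN
Hist           NaN     21             NaN
Math           NaN     40             NaN
take first 4 rows:
        grade_rank  hours  grade_rank_x10
course                                   
CS           188.0     12          1880.0
Chem          70.0     15           700.0
Econ           NaN     30             NaN
Hist           NaN     21             NaN

2580.0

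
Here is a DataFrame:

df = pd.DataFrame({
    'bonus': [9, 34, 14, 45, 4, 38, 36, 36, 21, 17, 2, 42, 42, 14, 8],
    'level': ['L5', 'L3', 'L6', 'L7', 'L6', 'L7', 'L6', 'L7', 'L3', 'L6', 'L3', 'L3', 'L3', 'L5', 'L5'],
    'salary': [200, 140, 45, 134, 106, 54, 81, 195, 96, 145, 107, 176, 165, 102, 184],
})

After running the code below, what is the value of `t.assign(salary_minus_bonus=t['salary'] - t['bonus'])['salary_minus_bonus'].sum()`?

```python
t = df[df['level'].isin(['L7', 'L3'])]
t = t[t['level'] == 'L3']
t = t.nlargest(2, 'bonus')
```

257

filter rows where level in ['L7', 'L3']:
    bonus level  salary
1      34    L3     140
3      45    L7     134
5      38    L7      54
7      36    L7     195
8      21    L3      96
10      2    L3     107
11     42    L3     176
12     42    L3     165
filter rows where level == 'L3':
    bonus level  salary
1      34    L3     140
8      21    L3      96
10      2    L3     107
11     42    L3     176
12     42    L3     165
take 2 rows with largest bonus:
    bonus level  salary
11     42    L3     176
12     42    L3     165
add column salary_minus_bonus = t['salary'] - t['bonus']:
    bonus level  salary  salary_minus_bonus
11     42    L3     176                 134
12     42    L3     165                 123
Reading off the sum of column 'salary_minus_bonus', we get 257.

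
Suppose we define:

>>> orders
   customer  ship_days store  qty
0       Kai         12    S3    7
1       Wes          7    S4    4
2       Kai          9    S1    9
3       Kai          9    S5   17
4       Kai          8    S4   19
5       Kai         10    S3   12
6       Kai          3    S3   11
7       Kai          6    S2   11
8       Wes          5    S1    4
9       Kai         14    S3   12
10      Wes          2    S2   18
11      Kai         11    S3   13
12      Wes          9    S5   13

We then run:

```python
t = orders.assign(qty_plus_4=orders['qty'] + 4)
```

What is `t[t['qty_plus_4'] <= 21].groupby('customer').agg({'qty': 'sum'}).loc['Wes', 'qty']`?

21

add column qty_plus_4 = orders['qty'] + 4:
   customer  ship_days store  qty  qty_plus_4
0       Kai         12    S3    7          11
1       Wes          7    S4    4           8
2       Kai          9    S1    9          13
3       Kai          9    S5   17          21
4       Kai          8    S4   19          23
5       Kai         10    S3   12          16
6       Kai          3    S3   11          15
7       Kai          6    S2   11          15
8       Wes          5    S1    4           8
9       Kai         14    S3   12          16
10      Wes          2    S2   18          22
11      Kai         11    S3   13          17
12      Wes          9    S5   13          17
filter rows where qty_plus_4 <= 21:
   customer  ship_days store  qty  qty_plus_4
0       Kai         12    S3    7          11
1       Wes          7    S4    4           8
2       Kai          9    S1    9          13
3       Kai          9    S5   17          21
5       Kai         10    S3   12          16
6       Kai          3    S3   11          15
7       Kai          6    S2   11          15
8       Wes          5    S1    4           8
9       Kai         14    S3   12          16
11      Kai         11    S3   13          17
12      Wes          9    S5   13          17
group by customer, sum of qty:
          qty
customer     
Kai        92
Wes        21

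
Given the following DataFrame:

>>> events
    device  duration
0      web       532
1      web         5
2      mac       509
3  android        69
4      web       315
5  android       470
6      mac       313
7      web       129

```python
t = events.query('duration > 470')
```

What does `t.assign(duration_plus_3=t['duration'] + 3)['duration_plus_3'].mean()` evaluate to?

523.5

filter rows where duration > 470:
  device  duration
0    web       532
2    mac       509
add column duration_plus_3 = t['duration'] + 3:
  device  duration  duration_plus_3
0    web       532              535
2    mac       509              512
The mean of column 'duration_plus_3' is 523.5.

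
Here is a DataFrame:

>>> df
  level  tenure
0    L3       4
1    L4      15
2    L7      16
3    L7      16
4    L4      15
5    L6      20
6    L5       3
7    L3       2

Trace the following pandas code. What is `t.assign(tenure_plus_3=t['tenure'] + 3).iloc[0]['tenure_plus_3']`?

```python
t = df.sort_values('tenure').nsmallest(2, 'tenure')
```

sort by tenure:
  level  tenure
7    L3       2
6    L5       3
0    L3       4
1    L4      15
4    L4      15
2    L7      16
3    L7      16
5    L6      20
take 2 rows with smallest tenure:
  level  tenure
7    L3       2
6    L5       3
add column tenure_plus_3 = t['tenure'] + 3:
  level  tenure  tenure_plus_3
7    L3       2              5
6    L5       3              6
Then the value at position 0, column 'tenure_plus_3': 5

5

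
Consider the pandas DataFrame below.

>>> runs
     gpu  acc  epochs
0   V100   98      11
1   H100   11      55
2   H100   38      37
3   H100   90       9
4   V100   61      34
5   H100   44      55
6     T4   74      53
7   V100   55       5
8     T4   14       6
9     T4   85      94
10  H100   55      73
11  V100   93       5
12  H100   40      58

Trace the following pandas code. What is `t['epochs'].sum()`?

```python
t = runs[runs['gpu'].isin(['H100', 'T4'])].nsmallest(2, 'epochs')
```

filter rows where gpu in ['H100', 'T4']:
     gpu  acc  epochs
1   H100   11      55
2   H100   38      37
3   H100   90       9
5   H100   44      55
6     T4   74      53
8     T4   14       6
9     T4   85      94
10  H100   55      73
12  H100   40      58
take 2 rows with smallest epochs:
    gpu  acc  epochs
8    T4   14       6
3  H100   90       9
Reading off the sum of column 'epochs', we get 15.

15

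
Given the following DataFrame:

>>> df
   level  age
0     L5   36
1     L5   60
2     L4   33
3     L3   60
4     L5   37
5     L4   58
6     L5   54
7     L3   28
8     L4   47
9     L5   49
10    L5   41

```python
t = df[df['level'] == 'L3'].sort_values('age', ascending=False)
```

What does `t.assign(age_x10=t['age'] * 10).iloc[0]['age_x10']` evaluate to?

600

filter rows where level == 'L3':
  level  age
3    L3   60
7    L3   28
sort by age descending:
  level  age
3    L3   60
7    L3   28
add column age_x10 = t['age'] * 10:
  level  age  age_x10
3    L3   60      600
7    L3   28      280
The value at position 0, column 'age_x10' is 600.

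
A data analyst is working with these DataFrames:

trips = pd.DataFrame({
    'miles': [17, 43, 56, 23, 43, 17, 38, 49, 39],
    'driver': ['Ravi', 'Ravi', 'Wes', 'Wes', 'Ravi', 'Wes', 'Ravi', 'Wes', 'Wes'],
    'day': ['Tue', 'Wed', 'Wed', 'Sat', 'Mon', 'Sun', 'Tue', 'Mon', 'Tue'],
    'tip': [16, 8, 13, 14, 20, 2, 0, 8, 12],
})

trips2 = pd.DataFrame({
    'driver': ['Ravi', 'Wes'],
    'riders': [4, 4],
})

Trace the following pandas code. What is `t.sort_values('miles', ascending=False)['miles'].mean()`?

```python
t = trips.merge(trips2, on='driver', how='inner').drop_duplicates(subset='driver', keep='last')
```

merge on 'driver' (how='inner') → 9 rows:
   miles driver  day  tip  riders
0     17   Ravi  Tue   16       4
1     43   Ravi  Wed    8       4
2     56    Wes  Wed   13       4
3     23    Wes  Sat   14       4
4     43   Ravi  Mon   20       4
5     17    Wes  Sun    2       4
6     38   Ravi  Tue    0       4
7     49    Wes  Mon    8       4
8     39    Wes  Tue   12       4
drop duplicate driver (keep=last):
   miles driver  day  tip  riders
6     38   Ravi  Tue    0       4
8     39    Wes  Tue   12       4
sort by miles descending:
   miles driver  day  tip  riders
8     39    Wes  Tue   12       4
6     38   Ravi  Tue    0       4
Then the mean of column 'miles': 38.5

38.5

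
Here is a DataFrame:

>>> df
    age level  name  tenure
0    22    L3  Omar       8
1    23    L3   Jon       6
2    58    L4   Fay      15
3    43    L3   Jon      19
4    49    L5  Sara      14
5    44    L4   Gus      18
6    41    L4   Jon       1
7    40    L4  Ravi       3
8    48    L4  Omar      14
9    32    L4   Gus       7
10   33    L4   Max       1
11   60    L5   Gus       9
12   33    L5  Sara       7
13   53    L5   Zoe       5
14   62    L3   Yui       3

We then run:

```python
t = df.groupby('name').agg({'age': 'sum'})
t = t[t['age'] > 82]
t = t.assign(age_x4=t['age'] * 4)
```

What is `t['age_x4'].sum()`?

group by name, sum of age:
      age
name     
Fay    58
Gus   136
Jon   107
Max    33
Omar   70
Ravi   40
Sara   82
Yui    62
Zoe    53
filter rows where age > 82:
      age
name     
Gus   136
Jon   107
add column age_x4 = t['age'] * 4:
      age  age_x4
name             
Gus   136     544
Jon   107     428
Then the sum of column 'age_x4': 972

972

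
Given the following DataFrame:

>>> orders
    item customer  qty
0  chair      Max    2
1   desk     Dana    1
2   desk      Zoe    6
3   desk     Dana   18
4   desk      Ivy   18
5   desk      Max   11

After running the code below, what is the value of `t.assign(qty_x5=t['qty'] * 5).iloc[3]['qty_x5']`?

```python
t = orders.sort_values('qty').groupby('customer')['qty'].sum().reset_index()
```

sort by qty:
    item customer  qty
1   desk     Dana    1
0  chair      Max    2
2   desk      Zoe    6
5   desk      Max   11
3   desk     Dana   18
4   desk      Ivy   18
group by customer, sum of qty:
customer
Dana    19
Ivy     18
Max     13
Zoe      6
Name: qty, dtype: int64
reset_index():
  customer  qty
0     Dana   19
1      Ivy   18
2      Max   13
3      Zoe    6
add column qty_x5 = t['qty'] * 5:
  customer  qty  qty_x5
0     Dana   19      95
1      Ivy   18      90
2      Max   13      65
3      Zoe    6      30
Taking the value at position 3, column 'qty_x5' gives 30.

30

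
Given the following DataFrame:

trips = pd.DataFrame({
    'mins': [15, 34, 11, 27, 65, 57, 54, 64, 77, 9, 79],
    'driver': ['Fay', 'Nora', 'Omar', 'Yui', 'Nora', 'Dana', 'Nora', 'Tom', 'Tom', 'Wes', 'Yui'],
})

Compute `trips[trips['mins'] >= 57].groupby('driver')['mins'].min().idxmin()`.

Dana

filter rows where mins >= 57:
    mins driver
4     65   Nora
5     57   Dana
7     64    Tom
8     77    Tom
10    79    Yui
group by driver, min of mins:
driver
Dana    57
Nora    65
Tom     64
Yui     79
Name: mins, dtype: int64
Hence Dana.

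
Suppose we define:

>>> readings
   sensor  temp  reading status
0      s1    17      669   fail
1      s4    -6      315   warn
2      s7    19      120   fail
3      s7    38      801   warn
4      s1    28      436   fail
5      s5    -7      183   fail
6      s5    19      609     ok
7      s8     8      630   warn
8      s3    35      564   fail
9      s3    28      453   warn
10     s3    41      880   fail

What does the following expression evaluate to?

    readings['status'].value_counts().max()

6

value_counts of status:
status
fail    6
warn    4
ok      1
Name: count, dtype: int64
Reading off the max of the resulting series, we get 6.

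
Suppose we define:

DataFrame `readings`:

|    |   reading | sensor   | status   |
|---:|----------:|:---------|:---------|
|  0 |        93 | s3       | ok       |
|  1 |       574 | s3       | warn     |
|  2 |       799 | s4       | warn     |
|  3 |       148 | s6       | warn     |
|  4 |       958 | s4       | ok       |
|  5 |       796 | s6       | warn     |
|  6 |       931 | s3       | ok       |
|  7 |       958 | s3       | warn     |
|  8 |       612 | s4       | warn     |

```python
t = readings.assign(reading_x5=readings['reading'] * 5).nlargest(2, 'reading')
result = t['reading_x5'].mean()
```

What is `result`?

4790.0

add column reading_x5 = readings['reading'] * 5:
   reading sensor status  reading_x5
0       93     s3     ok         465
1      574     s3   warn        2870
2      799     s4   warn        3995
3      148     s6   warn         740
4      958     s4     ok        4790
5      796     s6   warn        3980
6      931     s3     ok        4655
7      958     s3   warn        4790
8      612     s4   warn        3060
take 2 rows with largest reading:
   reading sensor status  reading_x5
4      958     s4     ok        4790
7      958     s3   warn        4790
Reading off the mean of column 'reading_x5', we get 4790.0.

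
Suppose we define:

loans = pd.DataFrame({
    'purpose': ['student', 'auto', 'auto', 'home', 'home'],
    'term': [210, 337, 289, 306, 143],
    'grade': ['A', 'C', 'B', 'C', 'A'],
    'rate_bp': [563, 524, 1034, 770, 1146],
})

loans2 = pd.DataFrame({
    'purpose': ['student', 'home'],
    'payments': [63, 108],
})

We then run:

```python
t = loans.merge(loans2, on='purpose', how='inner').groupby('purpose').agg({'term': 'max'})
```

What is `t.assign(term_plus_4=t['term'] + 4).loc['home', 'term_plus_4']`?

merge on 'purpose' (how='inner') → 3 rows:
   purpose  term grade  rate_bp  payments
0  student   210     A      563        63
1     home   306     C      770       108
2     home   143     A     1146       108
group by purpose, max of term:
         term
purpose      
home      306
student   210
add column term_plus_4 = t['term'] + 4:
         term  term_plus_4
purpose                   
home      306          310
student   210          214
The value at row 'home', column 'term_plus_4' is 310.

310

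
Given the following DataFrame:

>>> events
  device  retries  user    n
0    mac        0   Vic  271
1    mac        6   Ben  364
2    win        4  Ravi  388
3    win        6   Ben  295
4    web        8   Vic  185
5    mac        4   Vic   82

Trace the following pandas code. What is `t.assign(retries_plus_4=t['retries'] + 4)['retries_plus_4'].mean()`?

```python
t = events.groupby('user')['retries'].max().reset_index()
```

group by user, max of retries:
user
Ben     6
Ravi    4
Vic     8
Name: retries, dtype: int64
reset_index():
   user  retries
0   Ben        6
1  Ravi        4
2   Vic        8
add column retries_plus_4 = t['retries'] + 4:
   user  retries  retries_plus_4
0   Ben        6              10
1  Ravi        4               8
2   Vic        8              12
So mean() = 10.0.

10.0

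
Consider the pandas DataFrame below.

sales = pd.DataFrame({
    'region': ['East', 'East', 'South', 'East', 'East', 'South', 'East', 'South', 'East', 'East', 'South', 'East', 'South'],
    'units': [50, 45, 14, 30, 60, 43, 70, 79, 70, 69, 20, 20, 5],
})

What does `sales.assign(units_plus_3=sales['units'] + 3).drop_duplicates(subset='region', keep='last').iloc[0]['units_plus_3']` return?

23

add column units_plus_3 = sales['units'] + 3:
   region  units  units_plus_3
0    East     50            53
1    East     45            48
2   South     14            17
3    East     30            33
4    East     60            63
5   South     43            46
6    East     70            73
7   South     79            82
8    East     70            73
9    East     69            72
10  South     20            23
11   East     20            23
12  South      5             8
drop duplicate region (keep=last):
   region  units  units_plus_3
11   East     20            23
12  South      5             8
Reading off the value at position 0, column 'units_plus_3', we get 23.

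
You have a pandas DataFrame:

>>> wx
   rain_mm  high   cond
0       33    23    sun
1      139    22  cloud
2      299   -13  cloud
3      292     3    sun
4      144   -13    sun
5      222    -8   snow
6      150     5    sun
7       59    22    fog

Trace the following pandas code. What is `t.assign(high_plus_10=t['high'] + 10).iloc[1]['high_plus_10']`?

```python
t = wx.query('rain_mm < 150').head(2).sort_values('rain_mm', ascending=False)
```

filter rows where rain_mm < 150:
   rain_mm  high   cond
0       33    23    sun
1      139    22  cloud
4      144   -13    sun
7       59    22    fog
take first 2 rows:
   rain_mm  high   cond
0       33    23    sun
1      139    22  cloud
sort by rain_mm descending:
   rain_mm  high   cond
1      139    22  cloud
0       33    23    sun
add column high_plus_10 = t['high'] + 10:
   rain_mm  high   cond  high_plus_10
1      139    22  cloud            32
0       33    23    sun            33

33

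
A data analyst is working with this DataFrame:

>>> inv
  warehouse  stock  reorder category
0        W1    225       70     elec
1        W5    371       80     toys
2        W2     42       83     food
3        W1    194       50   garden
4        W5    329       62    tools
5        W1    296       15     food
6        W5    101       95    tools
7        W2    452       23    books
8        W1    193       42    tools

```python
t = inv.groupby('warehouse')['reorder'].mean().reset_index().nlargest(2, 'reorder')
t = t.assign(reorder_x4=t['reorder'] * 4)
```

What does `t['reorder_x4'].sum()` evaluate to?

528.0

group by warehouse, mean of reorder:
warehouse
W1    44.25
W2    53.00
W5    79.00
Name: reorder, dtype: float64
reset_index():
  warehouse  reorder
0        W1    44.25
1        W2    53.00
2        W5    79.00
take 2 rows with largest reorder:
  warehouse  reorder
2        W5     79.0
1        W2     53.0
add column reorder_x4 = t['reorder'] * 4:
  warehouse  reorder  reorder_x4
2        W5     79.0       316.0
1        W2     53.0       212.0
Finally, sum of column 'reorder_x4' = 528.0.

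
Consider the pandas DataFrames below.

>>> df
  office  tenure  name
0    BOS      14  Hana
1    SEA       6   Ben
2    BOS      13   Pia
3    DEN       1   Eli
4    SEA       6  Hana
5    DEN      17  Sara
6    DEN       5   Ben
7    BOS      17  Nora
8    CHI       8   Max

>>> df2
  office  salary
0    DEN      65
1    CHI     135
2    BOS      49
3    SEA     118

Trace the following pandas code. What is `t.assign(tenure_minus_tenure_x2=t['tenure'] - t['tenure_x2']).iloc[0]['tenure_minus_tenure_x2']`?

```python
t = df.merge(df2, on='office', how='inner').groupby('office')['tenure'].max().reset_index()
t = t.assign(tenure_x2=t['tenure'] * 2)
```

merge on 'office' (how='inner') → 9 rows:
  office  tenure  name  salary
0    BOS      14  Hana      49
1    SEA       6   Ben     118
2    BOS      13   Pia      49
3    DEN       1   Eli      65
4    SEA       6  Hana     118
5    DEN      17  Sara      65
6    DEN       5   Ben      65
7    BOS      17  Nora      49
8    CHI       8   Max     135
group by office, max of tenure:
office
BOS    17
CHI     8
DEN    17
SEA     6
Name: tenure, dtype: int64
reset_index():
  office  tenure
0    BOS      17
1    CHI       8
2    DEN      17
3    SEA       6
add column tenure_x2 = t['tenure'] * 2:
  office  tenure  tenure_x2
0    BOS      17         34
1    CHI       8         16
2    DEN      17         34
3    SEA       6         12
add column tenure_minus_tenure_x2 = t['tenure'] - t['tenure_x2']:
  office  tenure  tenure_x2  tenure_minus_tenure_x2
0    BOS      17         34                     -17
1    CHI       8         16                      -8
2    DEN      17         34                     -17
3    SEA       6         12                      -6

-17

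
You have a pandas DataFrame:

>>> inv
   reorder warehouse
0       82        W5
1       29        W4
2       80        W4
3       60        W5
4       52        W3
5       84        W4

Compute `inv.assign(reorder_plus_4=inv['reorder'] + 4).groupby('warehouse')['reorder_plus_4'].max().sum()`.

230

add column reorder_plus_4 = inv['reorder'] + 4:
   reorder warehouse  reorder_plus_4
0       82        W5              86
1       29        W4              33
2       80        W4              84
3       60        W5              64
4       52        W3              56
5       84        W4              88
group by warehouse, max of reorder_plus_4:
warehouse
W3    56
W4    88
W5    86
Name: reorder_plus_4, dtype: int64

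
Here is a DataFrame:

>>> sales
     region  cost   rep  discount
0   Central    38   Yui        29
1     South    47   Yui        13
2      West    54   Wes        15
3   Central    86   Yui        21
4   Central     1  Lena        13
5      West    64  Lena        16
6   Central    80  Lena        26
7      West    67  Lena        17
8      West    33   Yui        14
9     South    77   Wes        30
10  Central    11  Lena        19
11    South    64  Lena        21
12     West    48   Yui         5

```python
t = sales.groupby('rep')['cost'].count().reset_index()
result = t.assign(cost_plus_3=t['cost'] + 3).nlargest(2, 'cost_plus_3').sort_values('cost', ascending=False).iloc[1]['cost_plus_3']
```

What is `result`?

8

group by rep, count of cost:
rep
Lena    6
Wes     2
Yui     5
Name: cost, dtype: int64
reset_index():
    rep  cost
0  Lena     6
1   Wes     2
2   Yui     5
add column cost_plus_3 = t['cost'] + 3:
    rep  cost  cost_plus_3
0  Lena     6            9
1   Wes     2            5
2   Yui     5            8
take 2 rows with largest cost_plus_3:
    rep  cost  cost_plus_3
0  Lena     6            9
2   Yui     5            8
sort by cost descending:
    rep  cost  cost_plus_3
0  Lena     6            9
2   Yui     5            8
The value at position 1, column 'cost_plus_3' is 8.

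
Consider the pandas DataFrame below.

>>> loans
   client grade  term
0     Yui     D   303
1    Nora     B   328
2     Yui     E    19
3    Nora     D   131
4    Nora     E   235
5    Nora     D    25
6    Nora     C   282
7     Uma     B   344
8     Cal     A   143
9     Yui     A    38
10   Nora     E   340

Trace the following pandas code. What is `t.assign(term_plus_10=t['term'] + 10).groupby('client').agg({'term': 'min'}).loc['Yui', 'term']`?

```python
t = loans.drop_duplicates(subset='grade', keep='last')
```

drop duplicate grade (keep=last):
   client grade  term
5    Nora     D    25
6    Nora     C   282
7     Uma     B   344
9     Yui     A    38
10   Nora     E   340
add column term_plus_10 = t['term'] + 10:
   client grade  term  term_plus_10
5    Nora     D    25            35
6    Nora     C   282           292
7     Uma     B   344           354
9     Yui     A    38            48
10   Nora     E   340           350
group by client, min of term:
        term
client      
Nora      25
Uma      344
Yui       38
So loc['Yui', 'term'] = 38.

38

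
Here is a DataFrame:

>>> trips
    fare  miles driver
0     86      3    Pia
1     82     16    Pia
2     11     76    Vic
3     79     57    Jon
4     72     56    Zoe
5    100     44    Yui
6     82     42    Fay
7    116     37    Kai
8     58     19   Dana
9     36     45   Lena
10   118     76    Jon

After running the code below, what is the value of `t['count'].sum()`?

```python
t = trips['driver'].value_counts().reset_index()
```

11

value_counts of driver:
driver
Pia     2
Jon     2
Vic     1
Zoe     1
Yui     1
Fay     1
Kai     1
Dana    1
Lena    1
Name: count, dtype: int64
reset_index():
  driver  count
0    Pia      2
1    Jon      2
2    Vic      1
3    Zoe      1
4    Yui      1
5    Fay      1
6    Kai      1
7   Dana      1
8   Lena      1
sum of column 'count' → 11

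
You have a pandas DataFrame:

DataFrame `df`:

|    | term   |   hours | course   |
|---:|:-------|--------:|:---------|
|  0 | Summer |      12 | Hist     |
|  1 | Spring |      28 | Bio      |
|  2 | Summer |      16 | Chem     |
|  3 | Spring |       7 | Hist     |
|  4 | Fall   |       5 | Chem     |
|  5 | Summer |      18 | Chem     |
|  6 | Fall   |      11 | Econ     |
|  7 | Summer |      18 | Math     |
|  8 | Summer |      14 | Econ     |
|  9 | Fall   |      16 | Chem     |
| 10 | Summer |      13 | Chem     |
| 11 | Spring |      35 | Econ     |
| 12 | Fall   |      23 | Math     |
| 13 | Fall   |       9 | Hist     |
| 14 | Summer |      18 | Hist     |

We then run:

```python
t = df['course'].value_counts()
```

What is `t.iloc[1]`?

4

value_counts of course:
course
Chem    5
Hist    4
Econ    3
Math    2
Bio     1
Name: count, dtype: int64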